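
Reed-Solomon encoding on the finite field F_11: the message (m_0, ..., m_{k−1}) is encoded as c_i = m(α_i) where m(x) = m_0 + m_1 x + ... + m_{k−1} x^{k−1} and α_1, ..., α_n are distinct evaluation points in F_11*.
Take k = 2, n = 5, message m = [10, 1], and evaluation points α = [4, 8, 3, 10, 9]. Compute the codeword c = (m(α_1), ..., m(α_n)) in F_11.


c = [3, 7, 2, 9, 8]

Message polynomial: m(x) = 10 + 1·x (mod 11).
For each evaluation point α_i, compute m(α_i) mod 11:
  α_1 = 4: Horner steps 1 → 3, so m(4) = 3.
  α_2 = 8: Horner steps 1 → 7, so m(8) = 7.
  α_3 = 3: Horner steps 1 → 2, so m(3) = 2.
  α_4 = 10: Horner steps 1 → 9, so m(10) = 9.
  α_5 = 9: Horner steps 1 → 8, so m(9) = 8.
Codeword c = [3, 7, 2, 9, 8] ∈ F_11^5.


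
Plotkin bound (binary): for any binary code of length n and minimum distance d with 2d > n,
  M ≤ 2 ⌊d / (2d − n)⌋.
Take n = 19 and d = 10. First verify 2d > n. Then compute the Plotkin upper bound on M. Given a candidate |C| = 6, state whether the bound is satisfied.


Plotkin bound M ≤ 20; given |C| = 6 ≤ bound (satisfied).

Check applicability: 2d = 20, n = 19.
2d − n = 1 > 0, so Plotkin applies.
Compute d/(2d−n) = 10/1 ≈ 10.0000.
⌊d/(2d−n)⌋ = 10.
Plotkin bound: M ≤ 2·10 = 20.
Given |C| = 6, check: satisfied.
This |C| is below the Plotkin bound.


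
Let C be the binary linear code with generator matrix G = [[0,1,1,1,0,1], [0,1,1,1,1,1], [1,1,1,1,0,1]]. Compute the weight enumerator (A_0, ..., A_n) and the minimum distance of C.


Weight distribution: A_0 = 1, A_1 = 2, A_2 = 1, A_4 = 1, A_5 = 2, A_6 = 1. Minimum distance d = 1.

Enumerate all 2^3 = 8 messages m ∈ F_2^3.
For each, compute codeword c = mG in F_2^6, then tally its weight.
  m = 000 → c = 000000, weight = 0.
  m = 100 → c = 011101, weight = 4.
  m = 010 → c = 011111, weight = 5.
  m = 110 → c = 000010, weight = 1.
  m = 001 → c = 111101, weight = 5.
  m = 101 → c = 100000, weight = 1.
  m = 011 → c = 100010, weight = 2.
  m = 111 → c = 111111, weight = 6.
Tally weights:
  weight 0: 1 codewords.
  weight 1: 2 codewords.
  weight 2: 1 codewords.
  weight 4: 1 codewords.
  weight 5: 2 codewords.
  weight 6: 1 codewords.
Minimum distance d = smallest w > 0 with A_w > 0 = 1.
Sanity: Σ A_w = 8 = 2^3 = 8 ✓.


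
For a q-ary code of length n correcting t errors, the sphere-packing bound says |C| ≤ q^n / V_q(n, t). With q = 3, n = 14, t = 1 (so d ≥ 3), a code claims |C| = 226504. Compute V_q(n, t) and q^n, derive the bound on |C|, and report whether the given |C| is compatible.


V_q(n, t) = 29, q^n = 4782969, Hamming bound = 164929, |C| = 226504 > bound (violated).

Step 1: Compute V_q(n, t) = Σ_{j=0}^1 C(n, j) (q−1)^j.
  j = 0: C(14,0)·(2)^0 = 1·1 = 1.
  j = 1: C(14,1)·(2)^1 = 14·2 = 28.
  V_q(n, t) = 1 + 28 = 29.
Step 2: q^n = 3^14 = 4782969.
Step 3: Hamming bound ⌊q^n / V_q(n,t)⌋ = ⌊4782969/29⌋ = 164929.
Step 4: Compare |C| = 226504 to 164929: violated.
The claimed |C| lies above the Hamming bound, so no 3-ary code of length 14 with d ≥ 3 can have 226504 codewords.


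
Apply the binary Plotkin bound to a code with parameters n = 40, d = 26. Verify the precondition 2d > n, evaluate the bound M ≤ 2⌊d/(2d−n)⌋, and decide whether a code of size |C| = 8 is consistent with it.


Plotkin bound M ≤ 4; given |C| = 8 > bound (violated).

Check applicability: 2d = 52, n = 40.
2d − n = 12 > 0, so Plotkin applies.
Compute d/(2d−n) = 26/12 ≈ 2.1667.
⌊d/(2d−n)⌋ = 2.
Plotkin bound: M ≤ 2·2 = 4.
Given |C| = 8, check: VIOLATED.
This |C| is above the Plotkin bound, so no binary code with n = 40, d = 26 and 8 codewords exists.


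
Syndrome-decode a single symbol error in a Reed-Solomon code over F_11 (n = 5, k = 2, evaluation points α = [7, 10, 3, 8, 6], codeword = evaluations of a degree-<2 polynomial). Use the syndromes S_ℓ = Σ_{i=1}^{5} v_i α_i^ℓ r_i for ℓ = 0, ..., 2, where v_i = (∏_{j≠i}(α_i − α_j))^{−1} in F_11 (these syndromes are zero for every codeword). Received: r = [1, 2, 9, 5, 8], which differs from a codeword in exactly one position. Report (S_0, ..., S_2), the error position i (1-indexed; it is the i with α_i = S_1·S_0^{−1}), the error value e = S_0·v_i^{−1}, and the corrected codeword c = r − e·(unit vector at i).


S = (1, 3, 9), error at position 3, error magnitude e = 2, c = [1, 2, 7, 5, 8].

Step 1: column multipliers v_i = (∏_{j≠i}(α_i − α_j))^{−1} mod 11.
  i = 1 (α = 7): (7−10)(7−3)(7−8)(7−6) = (−3)·4·(−1)·1 = 12 ≡ 1, so v_1 = 1^{−1} = 1 (mod 11).
  i = 2 (α = 10): (10−7)(10−3)(10−8)(10−6) = 3·7·2·4 = 168 ≡ 3, so v_2 = 3^{−1} = 4 (mod 11).
  i = 3 (α = 3): (3−7)(3−10)(3−8)(3−6) = (−4)·(−7)·(−5)·(−3) = 420 ≡ 2, so v_3 = 2^{−1} = 6 (mod 11).
  i = 4 (α = 8): (8−7)(8−10)(8−3)(8−6) = 1·(−2)·5·2 = −20 ≡ 2, so v_4 = 2^{−1} = 6 (mod 11).
  i = 5 (α = 6): (6−7)(6−10)(6−3)(6−8) = (−1)·(−4)·3·(−2) = −24 ≡ 9, so v_5 = 9^{−1} = 5 (mod 11).
  v = [1, 4, 6, 6, 5].
Step 2: syndromes of r = [1, 2, 9, 5, 8] (all sums mod 11).
  S_0 = Σ v_i r_i = 1·1 + 4·2 + 6·9 + 6·5 + 5·8 = 133 ≡ 1.
  S_1 = Σ v_i α_i r_i = 1·7·1 + 4·10·2 + 6·3·9 + 6·8·5 + 5·6·8 = 729 ≡ 3.
  α_i^2 mod 11 = [5, 1, 9, 9, 3].
  S_2 = Σ v_i α_i^2 r_i = 1·5·1 + 4·1·2 + 6·9·9 + 6·9·5 + 5·3·8 = 889 ≡ 9.
  S = (1, 3, 9) ≠ 0, so r is not a codeword (an error is present).
Step 3: locate the error. For a single error e at position i, S_ℓ = v_i·e·α_i^ℓ, so α_err = S_1/S_0.
  S_0^{−1} = 1^{−1} = 1 (mod 11), so α_err = 3·1 = 3 ≡ 3 = α_3. Error position i = 3.
  Consistency check: S_2/S_1 = 9·4 = 36 ≡ 3 = α_err ✓ (single-error assumption holds).
Step 4: error magnitude e = S_0/v_3 = S_0·∏_{j≠3}(α_3 − α_j) = 1·2 = 2 ≡ 2 (mod 11).
Step 5: correct position 3: c_3 = r_3 − e = 9 − 2 ≡ 7 (mod 11). Hence c = [1, 2, 7, 5, 8].
  Check: interpolating c through the α_i gives m(x) = 6 + 4·x (degree < 2) with m(α_i) = c_i for every i, so c is indeed a codeword.


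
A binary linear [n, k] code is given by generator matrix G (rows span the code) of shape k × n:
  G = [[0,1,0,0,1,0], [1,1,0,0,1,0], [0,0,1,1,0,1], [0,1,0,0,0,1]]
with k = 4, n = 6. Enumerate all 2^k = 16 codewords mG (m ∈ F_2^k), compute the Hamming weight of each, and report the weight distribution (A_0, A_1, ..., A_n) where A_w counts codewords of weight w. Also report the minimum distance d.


Weight distribution: A_0 = 1, A_1 = 1, A_2 = 3, A_3 = 6, A_4 = 3, A_5 = 1, A_6 = 1. Minimum distance d = 1.

Enumerate all 2^4 = 16 messages m ∈ F_2^4.
For each, compute codeword c = mG in F_2^6, then tally its weight.
  m = 0000 → c = 000000, weight = 0.
  m = 1000 → c = 010010, weight = 2.
  m = 0100 → c = 110010, weight = 3.
  m = 1100 → c = 100000, weight = 1.
  m = 0010 → c = 001101, weight = 3.
  m = 1010 → c = 011111, weight = 5.
  m = 0110 → c = 111111, weight = 6.
  m = 1110 → c = 101101, weight = 4.
  m = 0001 → c = 010001, weight = 2.
  m = 1001 → c = 000011, weight = 2.
  m = 0101 → c = 100011, weight = 3.
  m = 1101 → c = 110001, weight = 3.
  m = 0011 → c = 011100, weight = 3.
  m = 1011 → c = 001110, weight = 3.
  m = 0111 → c = 101110, weight = 4.
  m = 1111 → c = 111100, weight = 4.
Tally weights:
  weight 0: 1 codewords.
  weight 1: 1 codewords.
  weight 2: 3 codewords.
  weight 3: 6 codewords.
  weight 4: 3 codewords.
  weight 5: 1 codewords.
  weight 6: 1 codewords.
Minimum distance d = smallest w > 0 with A_w > 0 = 1.
Sanity: Σ A_w = 16 = 2^4 = 16 ✓.


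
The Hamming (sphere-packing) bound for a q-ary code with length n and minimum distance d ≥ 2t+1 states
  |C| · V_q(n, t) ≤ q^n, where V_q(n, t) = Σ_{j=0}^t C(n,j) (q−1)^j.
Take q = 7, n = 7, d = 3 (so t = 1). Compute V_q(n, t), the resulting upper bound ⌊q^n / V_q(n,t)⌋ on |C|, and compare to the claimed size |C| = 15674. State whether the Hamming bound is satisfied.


V_q(n, t) = 43, q^n = 823543, Hamming bound = 19152, |C| = 15674 ≤ bound (satisfied).

Step 1: Compute V_q(n, t) = Σ_{j=0}^1 C(n, j) (q−1)^j.
  j = 0: C(7,0)·(6)^0 = 1·1 = 1.
  j = 1: C(7,1)·(6)^1 = 7·6 = 42.
  V_q(n, t) = 1 + 42 = 43.
Step 2: q^n = 7^7 = 823543.
Step 3: Hamming bound ⌊q^n / V_q(n,t)⌋ = ⌊823543/43⌋ = 19152.
Step 4: Compare |C| = 15674 to 19152: satisfied.
The claimed |C| lies below the Hamming bound.


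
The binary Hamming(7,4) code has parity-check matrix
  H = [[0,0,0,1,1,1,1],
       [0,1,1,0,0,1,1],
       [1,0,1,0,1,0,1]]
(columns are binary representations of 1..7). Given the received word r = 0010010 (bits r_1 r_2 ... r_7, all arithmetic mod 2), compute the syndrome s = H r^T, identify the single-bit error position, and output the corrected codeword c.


s = (1, 0, 1)^T, error position = 5, corrected codeword c = 0010110

Compute s = H r^T mod 2 one row at a time:
  s_1 = 0 + 0 + 1 + 0 = 1 ≡ 1 (mod 2).
  s_2 = 0 + 1 + 1 + 0 = 2 ≡ 0 (mod 2).
  s_3 = 0 + 1 + 0 + 0 = 1 ≡ 1 (mod 2).
s = (1, 0, 1)^T — this equals column 5 of H (binary 101), so error is at position 5.
Correct: flip bit 5 of r = 0010010 to get c = 0010110.


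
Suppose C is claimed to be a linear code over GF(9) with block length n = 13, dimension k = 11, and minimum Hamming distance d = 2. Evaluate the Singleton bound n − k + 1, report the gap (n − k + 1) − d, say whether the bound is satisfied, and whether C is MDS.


Singleton RHS = n − k + 1 = 3, slack = 1, bound satisfied, not MDS.

Singleton bound: d ≤ n − k + 1.
Here n = 13, k = 11, so n − k + 1 = 3.
Given d = 2, check d ≤ 3: YES.
Slack = (n − k + 1) − d = 1.
The code is NOT MDS (slack = 1 > 0).
Description: the claimed parameters are [13, 11, 2]_9; such a code would be non-MDS.


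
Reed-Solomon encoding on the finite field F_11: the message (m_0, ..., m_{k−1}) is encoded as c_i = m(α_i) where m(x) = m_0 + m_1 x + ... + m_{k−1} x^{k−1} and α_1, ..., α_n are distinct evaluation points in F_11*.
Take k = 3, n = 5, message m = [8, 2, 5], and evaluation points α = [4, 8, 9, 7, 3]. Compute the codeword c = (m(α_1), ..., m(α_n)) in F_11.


c = [8, 3, 2, 3, 4]

Message polynomial: m(x) = 8 + 2·x + 5·x^2 (mod 11).
For each evaluation point α_i, compute m(α_i) mod 11:
  α_1 = 4: Horner steps 5 → 0 → 8, so m(4) = 8.
  α_2 = 8: Horner steps 5 → 9 → 3, so m(8) = 3.
  α_3 = 9: Horner steps 5 → 3 → 2, so m(9) = 2.
  α_4 = 7: Horner steps 5 → 4 → 3, so m(7) = 3.
  α_5 = 3: Horner steps 5 → 6 → 4, so m(3) = 4.
Codeword c = [8, 3, 2, 3, 4] ∈ F_11^5.


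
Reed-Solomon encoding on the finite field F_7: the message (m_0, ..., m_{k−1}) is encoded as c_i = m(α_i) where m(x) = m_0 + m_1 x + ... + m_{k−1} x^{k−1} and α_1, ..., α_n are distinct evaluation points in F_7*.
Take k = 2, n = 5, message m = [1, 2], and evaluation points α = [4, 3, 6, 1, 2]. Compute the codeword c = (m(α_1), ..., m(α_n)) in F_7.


c = [2, 0, 6, 3, 5]

Message polynomial: m(x) = 1 + 2·x (mod 7).
For each evaluation point α_i, compute m(α_i) mod 7:
  α_1 = 4: Horner steps 2 → 2, so m(4) = 2.
  α_2 = 3: Horner steps 2 → 0, so m(3) = 0.
  α_3 = 6: Horner steps 2 → 6, so m(6) = 6.
  α_4 = 1: Horner steps 2 → 3, so m(1) = 3.
  α_5 = 2: Horner steps 2 → 5, so m(2) = 5.
Codeword c = [2, 0, 6, 3, 5] ∈ F_7^5.


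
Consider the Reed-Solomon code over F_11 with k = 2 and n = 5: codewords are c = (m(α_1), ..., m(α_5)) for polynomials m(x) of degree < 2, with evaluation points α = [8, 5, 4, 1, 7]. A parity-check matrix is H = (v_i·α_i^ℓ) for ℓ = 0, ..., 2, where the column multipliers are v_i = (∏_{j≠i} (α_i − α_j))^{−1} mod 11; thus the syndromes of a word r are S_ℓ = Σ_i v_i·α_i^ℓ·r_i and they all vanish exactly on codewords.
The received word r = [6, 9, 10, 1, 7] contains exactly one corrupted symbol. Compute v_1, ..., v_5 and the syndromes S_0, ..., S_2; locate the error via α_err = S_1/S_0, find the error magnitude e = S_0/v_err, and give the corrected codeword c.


S = (6, 6, 6), error at position 4, error magnitude e = 10, c = [6, 9, 10, 2, 7].

Step 1: column multipliers v_i = (∏_{j≠i}(α_i − α_j))^{−1} mod 11.
  i = 1 (α = 8): (8−5)(8−4)(8−1)(8−7) = 3·4·7·1 = 84 ≡ 7, so v_1 = 7^{−1} = 8 (mod 11).
  i = 2 (α = 5): (5−8)(5−4)(5−1)(5−7) = (−3)·1·4·(−2) = 24 ≡ 2, so v_2 = 2^{−1} = 6 (mod 11).
  i = 3 (α = 4): (4−8)(4−5)(4−1)(4−7) = (−4)·(−1)·3·(−3) = −36 ≡ 8, so v_3 = 8^{−1} = 7 (mod 11).
  i = 4 (α = 1): (1−8)(1−5)(1−4)(1−7) = (−7)·(−4)·(−3)·(−6) = 504 ≡ 9, so v_4 = 9^{−1} = 5 (mod 11).
  i = 5 (α = 7): (7−8)(7−5)(7−4)(7−1) = (−1)·2·3·6 = −36 ≡ 8, so v_5 = 8^{−1} = 7 (mod 11).
  v = [8, 6, 7, 5, 7].
Step 2: syndromes of r = [6, 9, 10, 1, 7] (all sums mod 11).
  S_0 = Σ v_i r_i = 8·6 + 6·9 + 7·10 + 5·1 + 7·7 = 226 ≡ 6.
  S_1 = Σ v_i α_i r_i = 8·8·6 + 6·5·9 + 7·4·10 + 5·1·1 + 7·7·7 = 1282 ≡ 6.
  α_i^2 mod 11 = [9, 3, 5, 1, 5].
  S_2 = Σ v_i α_i^2 r_i = 8·9·6 + 6·3·9 + 7·5·10 + 5·1·1 + 7·5·7 = 1194 ≡ 6.
  S = (6, 6, 6) ≠ 0, so r is not a codeword (an error is present).
Step 3: locate the error. For a single error e at position i, S_ℓ = v_i·e·α_i^ℓ, so α_err = S_1/S_0.
  S_0^{−1} = 6^{−1} = 2 (mod 11), so α_err = 6·2 = 12 ≡ 1 = α_4. Error position i = 4.
  Consistency check: S_2/S_1 = 6·2 = 12 ≡ 1 = α_err ✓ (single-error assumption holds).
Step 4: error magnitude e = S_0/v_4 = S_0·∏_{j≠4}(α_4 − α_j) = 6·9 = 54 ≡ 10 (mod 11).
Step 5: correct position 4: c_4 = r_4 − e = 1 − 10 ≡ 2 (mod 11). Hence c = [6, 9, 10, 2, 7].
  Check: interpolating c through the α_i gives m(x) = 3 + 10·x (degree < 2) with m(α_i) = c_i for every i, so c is indeed a codeword.


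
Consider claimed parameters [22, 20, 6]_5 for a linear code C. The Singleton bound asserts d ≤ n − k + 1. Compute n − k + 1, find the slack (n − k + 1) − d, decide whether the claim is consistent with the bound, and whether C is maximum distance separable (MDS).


Singleton RHS = n − k + 1 = 3, slack = -3, bound violated (no such code; not MDS).

Singleton bound: d ≤ n − k + 1.
Here n = 22, k = 20, so n − k + 1 = 3.
Given d = 6, check d ≤ 3: NO.
Slack = (n − k + 1) − d = -3.
The slack is negative: d = 6 exceeds n − k + 1 = 3 by 3, so the Singleton bound is violated and no linear [22, 20, 6]_5 code can exist. In particular it is not MDS (MDS requires d = n − k + 1 exactly).
Description: the claimed parameters are [22, 20, 6]_5; such a code would be impossible (violates the Singleton bound).


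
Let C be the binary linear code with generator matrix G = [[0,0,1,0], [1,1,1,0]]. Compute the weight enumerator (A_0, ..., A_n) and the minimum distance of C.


Weight distribution: A_0 = 1, A_1 = 1, A_2 = 1, A_3 = 1. Minimum distance d = 1.

Enumerate all 2^2 = 4 messages m ∈ F_2^2.
For each, compute codeword c = mG in F_2^4, then tally its weight.
  m = 00 → c = 0000, weight = 0.
  m = 10 → c = 0010, weight = 1.
  m = 01 → c = 1110, weight = 3.
  m = 11 → c = 1100, weight = 2.
Tally weights:
  weight 0: 1 codewords.
  weight 1: 1 codewords.
  weight 2: 1 codewords.
  weight 3: 1 codewords.
Minimum distance d = smallest w > 0 with A_w > 0 = 1.
Sanity: Σ A_w = 4 = 2^2 = 4 ✓.


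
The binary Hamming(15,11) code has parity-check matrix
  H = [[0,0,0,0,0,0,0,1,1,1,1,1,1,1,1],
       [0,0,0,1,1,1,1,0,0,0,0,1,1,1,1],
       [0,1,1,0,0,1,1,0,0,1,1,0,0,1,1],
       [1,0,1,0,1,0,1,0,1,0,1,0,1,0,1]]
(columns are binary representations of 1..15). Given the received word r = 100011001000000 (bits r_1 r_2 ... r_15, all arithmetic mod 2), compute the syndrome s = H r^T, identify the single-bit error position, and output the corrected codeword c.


s = (1, 0, 1, 1)^T, error position = 11, corrected codeword c = 100011001010000

Compute s = H r^T mod 2 one row at a time:
  s_1 = 0 + 1 + 0 + 0 + 0 + 0 + 0 + 0 = 1 ≡ 1 (mod 2).
  s_2 = 0 + 1 + 1 + 0 + 0 + 0 + 0 + 0 = 2 ≡ 0 (mod 2).
  s_3 = 0 + 0 + 1 + 0 + 0 + 0 + 0 + 0 = 1 ≡ 1 (mod 2).
  s_4 = 1 + 0 + 1 + 0 + 1 + 0 + 0 + 0 = 3 ≡ 1 (mod 2).
s = (1, 0, 1, 1)^T — this equals column 11 of H (binary 1011), so error is at position 11.
Correct: flip bit 11 of r = 100011001000000 to get c = 100011001010000.


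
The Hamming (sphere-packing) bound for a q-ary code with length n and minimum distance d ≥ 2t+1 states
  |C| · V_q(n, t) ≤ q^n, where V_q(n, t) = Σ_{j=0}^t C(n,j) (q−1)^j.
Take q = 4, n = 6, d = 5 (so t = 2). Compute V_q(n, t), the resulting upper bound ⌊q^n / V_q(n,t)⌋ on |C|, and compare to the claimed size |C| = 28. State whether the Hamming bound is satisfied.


V_q(n, t) = 154, q^n = 4096, Hamming bound = 26, |C| = 28 > bound (violated).

Step 1: Compute V_q(n, t) = Σ_{j=0}^2 C(n, j) (q−1)^j.
  j = 0: C(6,0)·(3)^0 = 1·1 = 1.
  j = 1: C(6,1)·(3)^1 = 6·3 = 18.
  j = 2: C(6,2)·(3)^2 = 15·9 = 135.
  V_q(n, t) = 1 + 18 + 135 = 154.
Step 2: q^n = 4^6 = 4096.
Step 3: Hamming bound ⌊q^n / V_q(n,t)⌋ = ⌊4096/154⌋ = 26.
Step 4: Compare |C| = 28 to 26: violated.
The claimed |C| lies above the Hamming bound, so no 4-ary code of length 6 with d ≥ 5 can have 28 codewords.


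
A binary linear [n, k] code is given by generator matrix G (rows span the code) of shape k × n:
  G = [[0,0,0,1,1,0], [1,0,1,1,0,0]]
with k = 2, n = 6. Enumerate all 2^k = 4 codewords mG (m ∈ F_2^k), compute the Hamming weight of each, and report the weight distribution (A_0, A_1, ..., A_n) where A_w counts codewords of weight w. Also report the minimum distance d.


Weight distribution: A_0 = 1, A_2 = 1, A_3 = 2. Minimum distance d = 2.

Enumerate all 2^2 = 4 messages m ∈ F_2^2.
For each, compute codeword c = mG in F_2^6, then tally its weight.
  m = 00 → c = 000000, weight = 0.
  m = 10 → c = 000110, weight = 2.
  m = 01 → c = 101100, weight = 3.
  m = 11 → c = 101010, weight = 3.
Tally weights:
  weight 0: 1 codewords.
  weight 2: 1 codewords.
  weight 3: 2 codewords.
Minimum distance d = smallest w > 0 with A_w > 0 = 2.
Sanity: Σ A_w = 4 = 2^2 = 4 ✓.


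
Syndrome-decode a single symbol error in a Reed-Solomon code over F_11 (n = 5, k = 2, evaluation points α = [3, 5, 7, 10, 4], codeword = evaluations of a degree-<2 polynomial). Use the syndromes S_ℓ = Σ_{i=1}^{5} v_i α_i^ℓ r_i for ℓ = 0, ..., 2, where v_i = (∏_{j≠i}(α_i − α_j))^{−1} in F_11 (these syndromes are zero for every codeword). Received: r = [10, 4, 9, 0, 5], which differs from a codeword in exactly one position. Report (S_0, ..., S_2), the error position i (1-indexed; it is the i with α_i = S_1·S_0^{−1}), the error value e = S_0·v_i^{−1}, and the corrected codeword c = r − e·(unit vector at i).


S = (5, 9, 3), error at position 5, error magnitude e = 9, c = [10, 4, 9, 0, 7].

Step 1: column multipliers v_i = (∏_{j≠i}(α_i − α_j))^{−1} mod 11.
  i = 1 (α = 3): (3−5)(3−7)(3−10)(3−4) = (−2)·(−4)·(−7)·(−1) = 56 ≡ 1, so v_1 = 1^{−1} = 1 (mod 11).
  i = 2 (α = 5): (5−3)(5−7)(5−10)(5−4) = 2·(−2)·(−5)·1 = 20 ≡ 9, so v_2 = 9^{−1} = 5 (mod 11).
  i = 3 (α = 7): (7−3)(7−5)(7−10)(7−4) = 4·2·(−3)·3 = −72 ≡ 5, so v_3 = 5^{−1} = 9 (mod 11).
  i = 4 (α = 10): (10−3)(10−5)(10−7)(10−4) = 7·5·3·6 = 630 ≡ 3, so v_4 = 3^{−1} = 4 (mod 11).
  i = 5 (α = 4): (4−3)(4−5)(4−7)(4−10) = 1·(−1)·(−3)·(−6) = −18 ≡ 4, so v_5 = 4^{−1} = 3 (mod 11).
  v = [1, 5, 9, 4, 3].
Step 2: syndromes of r = [10, 4, 9, 0, 5] (all sums mod 11).
  S_0 = Σ v_i r_i = 1·10 + 5·4 + 9·9 + 4·0 + 3·5 = 126 ≡ 5.
  S_1 = Σ v_i α_i r_i = 1·3·10 + 5·5·4 + 9·7·9 + 4·10·0 + 3·4·5 = 757 ≡ 9.
  α_i^2 mod 11 = [9, 3, 5, 1, 5].
  S_2 = Σ v_i α_i^2 r_i = 1·9·10 + 5·3·4 + 9·5·9 + 4·1·0 + 3·5·5 = 630 ≡ 3.
  S = (5, 9, 3) ≠ 0, so r is not a codeword (an error is present).
Step 3: locate the error. For a single error e at position i, S_ℓ = v_i·e·α_i^ℓ, so α_err = S_1/S_0.
  S_0^{−1} = 5^{−1} = 9 (mod 11), so α_err = 9·9 = 81 ≡ 4 = α_5. Error position i = 5.
  Consistency check: S_2/S_1 = 3·5 = 15 ≡ 4 = α_err ✓ (single-error assumption holds).
Step 4: error magnitude e = S_0/v_5 = S_0·∏_{j≠5}(α_5 − α_j) = 5·4 = 20 ≡ 9 (mod 11).
Step 5: correct position 5: c_5 = r_5 − e = 5 − 9 ≡ 7 (mod 11). Hence c = [10, 4, 9, 0, 7].
  Check: interpolating c through the α_i gives m(x) = 8 + 8·x (degree < 2) with m(α_i) = c_i for every i, so c is indeed a codeword.


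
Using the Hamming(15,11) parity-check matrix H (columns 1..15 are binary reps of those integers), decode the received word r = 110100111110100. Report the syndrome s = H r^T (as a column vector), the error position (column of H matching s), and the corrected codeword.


s = (1, 1, 0, 1)^T, error position = 13, corrected codeword c = 110100111110000

Compute s = H r^T mod 2 one row at a time:
  s_1 = 1 + 1 + 1 + 1 + 0 + 1 + 0 + 0 = 5 ≡ 1 (mod 2).
  s_2 = 1 + 0 + 0 + 1 + 0 + 1 + 0 + 0 = 3 ≡ 1 (mod 2).
  s_3 = 1 + 0 + 0 + 1 + 1 + 1 + 0 + 0 = 4 ≡ 0 (mod 2).
  s_4 = 1 + 0 + 0 + 1 + 1 + 1 + 1 + 0 = 5 ≡ 1 (mod 2).
s = (1, 1, 0, 1)^T — this equals column 13 of H (binary 1101), so error is at position 13.
Correct: flip bit 13 of r = 110100111110100 to get c = 110100111110000.


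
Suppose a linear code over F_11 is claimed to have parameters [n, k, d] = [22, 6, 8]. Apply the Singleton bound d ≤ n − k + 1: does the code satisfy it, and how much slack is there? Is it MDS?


Singleton RHS = n − k + 1 = 17, slack = 9, bound satisfied, not MDS.

Singleton bound: d ≤ n − k + 1.
Here n = 22, k = 6, so n − k + 1 = 17.
Given d = 8, check d ≤ 17: YES.
Slack = (n − k + 1) − d = 9.
The code is NOT MDS (slack = 9 > 0).
Description: the claimed parameters are [22, 6, 8]_11; such a code would be non-MDS.


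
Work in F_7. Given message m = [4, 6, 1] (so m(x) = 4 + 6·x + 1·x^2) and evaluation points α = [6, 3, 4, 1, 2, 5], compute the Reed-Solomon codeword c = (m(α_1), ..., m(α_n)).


c = [6, 3, 2, 4, 6, 3]

Message polynomial: m(x) = 4 + 6·x + 1·x^2 (mod 7).
For each evaluation point α_i, compute m(α_i) mod 7:
  α_1 = 6: Horner steps 1 → 5 → 6, so m(6) = 6.
  α_2 = 3: Horner steps 1 → 2 → 3, so m(3) = 3.
  α_3 = 4: Horner steps 1 → 3 → 2, so m(4) = 2.
  α_4 = 1: Horner steps 1 → 0 → 4, so m(1) = 4.
  α_5 = 2: Horner steps 1 → 1 → 6, so m(2) = 6.
  α_6 = 5: Horner steps 1 → 4 → 3, so m(5) = 3.
Codeword c = [6, 3, 2, 4, 6, 3] ∈ F_7^6.


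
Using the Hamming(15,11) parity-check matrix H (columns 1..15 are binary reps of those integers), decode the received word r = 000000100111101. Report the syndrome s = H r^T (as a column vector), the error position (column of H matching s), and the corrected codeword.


s = (1, 0, 0, 0)^T, error position = 8, corrected codeword c = 000000110111101

Compute s = H r^T mod 2 one row at a time:
  s_1 = 0 + 0 + 1 + 1 + 1 + 1 + 0 + 1 = 5 ≡ 1 (mod 2).
  s_2 = 0 + 0 + 0 + 1 + 1 + 1 + 0 + 1 = 4 ≡ 0 (mod 2).
  s_3 = 0 + 0 + 0 + 1 + 1 + 1 + 0 + 1 = 4 ≡ 0 (mod 2).
  s_4 = 0 + 0 + 0 + 1 + 0 + 1 + 1 + 1 = 4 ≡ 0 (mod 2).
s = (1, 0, 0, 0)^T — this equals column 8 of H (binary 1000), so error is at position 8.
Correct: flip bit 8 of r = 000000100111101 to get c = 000000110111101.


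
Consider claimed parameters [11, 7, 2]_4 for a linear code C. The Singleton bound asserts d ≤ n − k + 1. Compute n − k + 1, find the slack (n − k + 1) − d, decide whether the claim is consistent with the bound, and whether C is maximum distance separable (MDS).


Singleton RHS = n − k + 1 = 5, slack = 3, bound satisfied, not MDS.

Singleton bound: d ≤ n − k + 1.
Here n = 11, k = 7, so n − k + 1 = 5.
Given d = 2, check d ≤ 5: YES.
Slack = (n − k + 1) − d = 3.
The code is NOT MDS (slack = 3 > 0).
Description: the claimed parameters are [11, 7, 2]_4; such a code would be non-MDS.


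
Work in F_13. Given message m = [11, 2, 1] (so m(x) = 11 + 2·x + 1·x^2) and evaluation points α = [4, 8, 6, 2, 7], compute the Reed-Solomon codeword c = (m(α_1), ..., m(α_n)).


c = [9, 0, 7, 6, 9]

Message polynomial: m(x) = 11 + 2·x + 1·x^2 (mod 13).
For each evaluation point α_i, compute m(α_i) mod 13:
  α_1 = 4: Horner steps 1 → 6 → 9, so m(4) = 9.
  α_2 = 8: Horner steps 1 → 10 → 0, so m(8) = 0.
  α_3 = 6: Horner steps 1 → 8 → 7, so m(6) = 7.
  α_4 = 2: Horner steps 1 → 4 → 6, so m(2) = 6.
  α_5 = 7: Horner steps 1 → 9 → 9, so m(7) = 9.
Codeword c = [9, 0, 7, 6, 9] ∈ F_13^5.


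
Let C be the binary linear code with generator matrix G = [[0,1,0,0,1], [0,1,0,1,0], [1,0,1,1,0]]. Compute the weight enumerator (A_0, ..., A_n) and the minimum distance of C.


Weight distribution: A_0 = 1, A_2 = 3, A_3 = 3, A_5 = 1. Minimum distance d = 2.

Enumerate all 2^3 = 8 messages m ∈ F_2^3.
For each, compute codeword c = mG in F_2^5, then tally its weight.
  m = 000 → c = 00000, weight = 0.
  m = 100 → c = 01001, weight = 2.
  m = 010 → c = 01010, weight = 2.
  m = 110 → c = 00011, weight = 2.
  m = 001 → c = 10110, weight = 3.
  m = 101 → c = 11111, weight = 5.
  m = 011 → c = 11100, weight = 3.
  m = 111 → c = 10101, weight = 3.
Tally weights:
  weight 0: 1 codewords.
  weight 2: 3 codewords.
  weight 3: 3 codewords.
  weight 5: 1 codewords.
Minimum distance d = smallest w > 0 with A_w > 0 = 2.
Sanity: Σ A_w = 8 = 2^3 = 8 ✓.


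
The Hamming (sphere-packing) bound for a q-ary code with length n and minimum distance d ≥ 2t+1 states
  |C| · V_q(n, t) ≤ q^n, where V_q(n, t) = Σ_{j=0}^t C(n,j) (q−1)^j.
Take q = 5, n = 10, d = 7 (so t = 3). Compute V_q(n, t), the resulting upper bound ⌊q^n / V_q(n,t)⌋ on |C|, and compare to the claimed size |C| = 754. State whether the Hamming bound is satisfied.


V_q(n, t) = 8441, q^n = 9765625, Hamming bound = 1156, |C| = 754 ≤ bound (satisfied).

Step 1: Compute V_q(n, t) = Σ_{j=0}^3 C(n, j) (q−1)^j.
  j = 0: C(10,0)·(4)^0 = 1·1 = 1.
  j = 1: C(10,1)·(4)^1 = 10·4 = 40.
  j = 2: C(10,2)·(4)^2 = 45·16 = 720.
  j = 3: C(10,3)·(4)^3 = 120·64 = 7680.
  V_q(n, t) = 1 + 40 + 720 + 7680 = 8441.
Step 2: q^n = 5^10 = 9765625.
Step 3: Hamming bound ⌊q^n / V_q(n,t)⌋ = ⌊9765625/8441⌋ = 1156.
Step 4: Compare |C| = 754 to 1156: satisfied.
The claimed |C| lies below the Hamming bound.


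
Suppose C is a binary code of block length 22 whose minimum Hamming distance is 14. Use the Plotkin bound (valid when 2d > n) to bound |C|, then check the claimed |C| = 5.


Plotkin bound M ≤ 4; given |C| = 5 > bound (violated).

Check applicability: 2d = 28, n = 22.
2d − n = 6 > 0, so Plotkin applies.
Compute d/(2d−n) = 14/6 ≈ 2.3333.
⌊d/(2d−n)⌋ = 2.
Plotkin bound: M ≤ 2·2 = 4.
Given |C| = 5, check: VIOLATED.
This |C| is above the Plotkin bound, so no binary code with n = 22, d = 14 and 5 codewords exists.


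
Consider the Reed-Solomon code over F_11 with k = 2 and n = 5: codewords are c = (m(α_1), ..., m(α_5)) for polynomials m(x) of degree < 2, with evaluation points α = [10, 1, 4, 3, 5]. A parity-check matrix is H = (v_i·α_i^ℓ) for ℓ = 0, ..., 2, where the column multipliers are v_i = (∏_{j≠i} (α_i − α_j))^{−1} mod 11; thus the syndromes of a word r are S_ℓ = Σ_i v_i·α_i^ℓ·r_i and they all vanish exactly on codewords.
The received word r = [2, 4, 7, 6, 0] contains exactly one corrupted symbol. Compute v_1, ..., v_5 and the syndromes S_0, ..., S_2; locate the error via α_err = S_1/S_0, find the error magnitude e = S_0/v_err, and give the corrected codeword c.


S = (9, 1, 5), error at position 5, error magnitude e = 3, c = [2, 4, 7, 6, 8].

Step 1: column multipliers v_i = (∏_{j≠i}(α_i − α_j))^{−1} mod 11.
  i = 1 (α = 10): (10−1)(10−4)(10−3)(10−5) = 9·6·7·5 = 1890 ≡ 9, so v_1 = 9^{−1} = 5 (mod 11).
  i = 2 (α = 1): (1−10)(1−4)(1−3)(1−5) = (−9)·(−3)·(−2)·(−4) = 216 ≡ 7, so v_2 = 7^{−1} = 8 (mod 11).
  i = 3 (α = 4): (4−10)(4−1)(4−3)(4−5) = (−6)·3·1·(−1) = 18 ≡ 7, so v_3 = 7^{−1} = 8 (mod 11).
  i = 4 (α = 3): (3−10)(3−1)(3−4)(3−5) = (−7)·2·(−1)·(−2) = −28 ≡ 5, so v_4 = 5^{−1} = 9 (mod 11).
  i = 5 (α = 5): (5−10)(5−1)(5−4)(5−3) = (−5)·4·1·2 = −40 ≡ 4, so v_5 = 4^{−1} = 3 (mod 11).
  v = [5, 8, 8, 9, 3].
Step 2: syndromes of r = [2, 4, 7, 6, 0] (all sums mod 11).
  S_0 = Σ v_i r_i = 5·2 + 8·4 + 8·7 + 9·6 + 3·0 = 152 ≡ 9.
  S_1 = Σ v_i α_i r_i = 5·10·2 + 8·1·4 + 8·4·7 + 9·3·6 + 3·5·0 = 518 ≡ 1.
  α_i^2 mod 11 = [1, 1, 5, 9, 3].
  S_2 = Σ v_i α_i^2 r_i = 5·1·2 + 8·1·4 + 8·5·7 + 9·9·6 + 3·3·0 = 808 ≡ 5.
  S = (9, 1, 5) ≠ 0, so r is not a codeword (an error is present).
Step 3: locate the error. For a single error e at position i, S_ℓ = v_i·e·α_i^ℓ, so α_err = S_1/S_0.
  S_0^{−1} = 9^{−1} = 5 (mod 11), so α_err = 1·5 = 5 ≡ 5 = α_5. Error position i = 5.
  Consistency check: S_2/S_1 = 5·1 = 5 ≡ 5 = α_err ✓ (single-error assumption holds).
Step 4: error magnitude e = S_0/v_5 = S_0·∏_{j≠5}(α_5 − α_j) = 9·4 = 36 ≡ 3 (mod 11).
Step 5: correct position 5: c_5 = r_5 − e = 0 − 3 ≡ 8 (mod 11). Hence c = [2, 4, 7, 6, 8].
  Check: interpolating c through the α_i gives m(x) = 3 + 1·x (degree < 2) with m(α_i) = c_i for every i, so c is indeed a codeword.


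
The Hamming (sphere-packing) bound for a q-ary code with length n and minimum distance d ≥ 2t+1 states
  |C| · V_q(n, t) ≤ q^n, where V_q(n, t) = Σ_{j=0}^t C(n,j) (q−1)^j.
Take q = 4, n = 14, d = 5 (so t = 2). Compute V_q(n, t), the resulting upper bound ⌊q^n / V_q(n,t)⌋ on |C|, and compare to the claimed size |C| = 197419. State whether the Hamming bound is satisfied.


V_q(n, t) = 862, q^n = 268435456, Hamming bound = 311410, |C| = 197419 ≤ bound (satisfied).

Step 1: Compute V_q(n, t) = Σ_{j=0}^2 C(n, j) (q−1)^j.
  j = 0: C(14,0)·(3)^0 = 1·1 = 1.
  j = 1: C(14,1)·(3)^1 = 14·3 = 42.
  j = 2: C(14,2)·(3)^2 = 91·9 = 819.
  V_q(n, t) = 1 + 42 + 819 = 862.
Step 2: q^n = 4^14 = 268435456.
Step 3: Hamming bound ⌊q^n / V_q(n,t)⌋ = ⌊268435456/862⌋ = 311410.
Step 4: Compare |C| = 197419 to 311410: satisfied.
The claimed |C| lies below the Hamming bound.


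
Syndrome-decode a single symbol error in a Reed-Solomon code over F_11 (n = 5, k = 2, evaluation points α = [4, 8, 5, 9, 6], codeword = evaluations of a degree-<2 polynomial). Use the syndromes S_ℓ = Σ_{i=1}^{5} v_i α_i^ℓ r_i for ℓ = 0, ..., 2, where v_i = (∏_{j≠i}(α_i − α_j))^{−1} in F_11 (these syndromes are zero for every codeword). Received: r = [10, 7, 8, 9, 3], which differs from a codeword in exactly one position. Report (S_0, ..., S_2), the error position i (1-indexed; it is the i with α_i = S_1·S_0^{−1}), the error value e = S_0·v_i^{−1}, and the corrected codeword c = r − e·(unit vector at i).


S = (4, 9, 1), error at position 3, error magnitude e = 7, c = [10, 7, 1, 9, 3].

Step 1: column multipliers v_i = (∏_{j≠i}(α_i − α_j))^{−1} mod 11.
  i = 1 (α = 4): (4−8)(4−5)(4−9)(4−6) = (−4)·(−1)·(−5)·(−2) = 40 ≡ 7, so v_1 = 7^{−1} = 8 (mod 11).
  i = 2 (α = 8): (8−4)(8−5)(8−9)(8−6) = 4·3·(−1)·2 = −24 ≡ 9, so v_2 = 9^{−1} = 5 (mod 11).
  i = 3 (α = 5): (5−4)(5−8)(5−9)(5−6) = 1·(−3)·(−4)·(−1) = −12 ≡ 10, so v_3 = 10^{−1} = 10 (mod 11).
  i = 4 (α = 9): (9−4)(9−8)(9−5)(9−6) = 5·1·4·3 = 60 ≡ 5, so v_4 = 5^{−1} = 9 (mod 11).
  i = 5 (α = 6): (6−4)(6−8)(6−5)(6−9) = 2·(−2)·1·(−3) = 12 ≡ 1, so v_5 = 1^{−1} = 1 (mod 11).
  v = [8, 5, 10, 9, 1].
Step 2: syndromes of r = [10, 7, 8, 9, 3] (all sums mod 11).
  S_0 = Σ v_i r_i = 8·10 + 5·7 + 10·8 + 9·9 + 1·3 = 279 ≡ 4.
  S_1 = Σ v_i α_i r_i = 8·4·10 + 5·8·7 + 10·5·8 + 9·9·9 + 1·6·3 = 1747 ≡ 9.
  α_i^2 mod 11 = [5, 9, 3, 4, 3].
  S_2 = Σ v_i α_i^2 r_i = 8·5·10 + 5·9·7 + 10·3·8 + 9·4·9 + 1·3·3 = 1288 ≡ 1.
  S = (4, 9, 1) ≠ 0, so r is not a codeword (an error is present).
Step 3: locate the error. For a single error e at position i, S_ℓ = v_i·e·α_i^ℓ, so α_err = S_1/S_0.
  S_0^{−1} = 4^{−1} = 3 (mod 11), so α_err = 9·3 = 27 ≡ 5 = α_3. Error position i = 3.
  Consistency check: S_2/S_1 = 1·5 = 5 ≡ 5 = α_err ✓ (single-error assumption holds).
Step 4: error magnitude e = S_0/v_3 = S_0·∏_{j≠3}(α_3 − α_j) = 4·10 = 40 ≡ 7 (mod 11).
Step 5: correct position 3: c_3 = r_3 − e = 8 − 7 ≡ 1 (mod 11). Hence c = [10, 7, 1, 9, 3].
  Check: interpolating c through the α_i gives m(x) = 2 + 2·x (degree < 2) with m(α_i) = c_i for every i, so c is indeed a codeword.


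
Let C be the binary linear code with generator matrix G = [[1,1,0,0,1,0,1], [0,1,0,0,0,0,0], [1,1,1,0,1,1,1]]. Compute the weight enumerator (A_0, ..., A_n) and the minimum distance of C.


Weight distribution: A_0 = 1, A_1 = 1, A_2 = 1, A_3 = 2, A_4 = 1, A_5 = 1, A_6 = 1. Minimum distance d = 1.

Enumerate all 2^3 = 8 messages m ∈ F_2^3.
For each, compute codeword c = mG in F_2^7, then tally its weight.
  m = 000 → c = 0000000, weight = 0.
  m = 100 → c = 1100101, weight = 4.
  m = 010 → c = 0100000, weight = 1.
  m = 110 → c = 1000101, weight = 3.
  m = 001 → c = 1110111, weight = 6.
  m = 101 → c = 0010010, weight = 2.
  m = 011 → c = 1010111, weight = 5.
  m = 111 → c = 0110010, weight = 3.
Tally weights:
  weight 0: 1 codewords.
  weight 1: 1 codewords.
  weight 2: 1 codewords.
  weight 3: 2 codewords.
  weight 4: 1 codewords.
  weight 5: 1 codewords.
  weight 6: 1 codewords.
Minimum distance d = smallest w > 0 with A_w > 0 = 1.
Sanity: Σ A_w = 8 = 2^3 = 8 ✓.


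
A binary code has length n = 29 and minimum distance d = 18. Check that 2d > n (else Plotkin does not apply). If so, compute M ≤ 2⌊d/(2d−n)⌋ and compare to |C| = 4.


Plotkin bound M ≤ 4; given |C| = 4 ≤ bound (satisfied).

Check applicability: 2d = 36, n = 29.
2d − n = 7 > 0, so Plotkin applies.
Compute d/(2d−n) = 18/7 ≈ 2.5714.
⌊d/(2d−n)⌋ = 2.
Plotkin bound: M ≤ 2·2 = 4.
Given |C| = 4, check: satisfied.
This |C| is at the Plotkin bound.


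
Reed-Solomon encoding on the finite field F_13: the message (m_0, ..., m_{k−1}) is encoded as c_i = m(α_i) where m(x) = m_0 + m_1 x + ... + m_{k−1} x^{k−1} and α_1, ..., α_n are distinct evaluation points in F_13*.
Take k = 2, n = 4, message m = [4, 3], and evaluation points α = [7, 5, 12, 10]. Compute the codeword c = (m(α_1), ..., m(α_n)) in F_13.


c = [12, 6, 1, 8]

Message polynomial: m(x) = 4 + 3·x (mod 13).
For each evaluation point α_i, compute m(α_i) mod 13:
  α_1 = 7: Horner steps 3 → 12, so m(7) = 12.
  α_2 = 5: Horner steps 3 → 6, so m(5) = 6.
  α_3 = 12: Horner steps 3 → 1, so m(12) = 1.
  α_4 = 10: Horner steps 3 → 8, so m(10) = 8.
Codeword c = [12, 6, 1, 8] ∈ F_13^4.


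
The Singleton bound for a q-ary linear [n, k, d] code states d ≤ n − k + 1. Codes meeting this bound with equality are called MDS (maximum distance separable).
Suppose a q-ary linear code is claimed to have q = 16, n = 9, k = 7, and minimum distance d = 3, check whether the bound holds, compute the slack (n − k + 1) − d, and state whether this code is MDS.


Singleton RHS = n − k + 1 = 3, slack = 0, bound satisfied, MDS.

Singleton bound: d ≤ n − k + 1.
Here n = 9, k = 7, so n − k + 1 = 3.
Given d = 3, check d ≤ 3: YES.
Slack = (n − k + 1) − d = 0.
The code is MDS (slack = 0).
Description: the claimed parameters are [9, 7, 3]_16; such a code would be MDS (meets Singleton bound).


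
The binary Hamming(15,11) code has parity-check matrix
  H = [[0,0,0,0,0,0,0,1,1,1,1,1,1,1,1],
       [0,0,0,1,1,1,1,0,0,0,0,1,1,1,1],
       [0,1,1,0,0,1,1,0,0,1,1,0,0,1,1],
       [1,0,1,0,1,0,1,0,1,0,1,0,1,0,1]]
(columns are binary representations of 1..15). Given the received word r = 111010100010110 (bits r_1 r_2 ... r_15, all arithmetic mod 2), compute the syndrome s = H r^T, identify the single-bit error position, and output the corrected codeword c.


s = (1, 0, 1, 0)^T, error position = 10, corrected codeword c = 111010100110110

Compute s = H r^T mod 2 one row at a time:
  s_1 = 0 + 0 + 0 + 1 + 0 + 1 + 1 + 0 = 3 ≡ 1 (mod 2).
  s_2 = 0 + 1 + 0 + 1 + 0 + 1 + 1 + 0 = 4 ≡ 0 (mod 2).
  s_3 = 1 + 1 + 0 + 1 + 0 + 1 + 1 + 0 = 5 ≡ 1 (mod 2).
  s_4 = 1 + 1 + 1 + 1 + 0 + 1 + 1 + 0 = 6 ≡ 0 (mod 2).
s = (1, 0, 1, 0)^T — this equals column 10 of H (binary 1010), so error is at position 10.
Correct: flip bit 10 of r = 111010100010110 to get c = 111010100110110.


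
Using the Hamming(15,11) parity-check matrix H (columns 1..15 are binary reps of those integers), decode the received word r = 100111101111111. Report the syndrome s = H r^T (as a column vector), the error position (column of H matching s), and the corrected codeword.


s = (1, 0, 0, 1)^T, error position = 9, corrected codeword c = 100111100111111

Compute s = H r^T mod 2 one row at a time:
  s_1 = 0 + 1 + 1 + 1 + 1 + 1 + 1 + 1 = 7 ≡ 1 (mod 2).
  s_2 = 1 + 1 + 1 + 1 + 1 + 1 + 1 + 1 = 8 ≡ 0 (mod 2).
  s_3 = 0 + 0 + 1 + 1 + 1 + 1 + 1 + 1 = 6 ≡ 0 (mod 2).
  s_4 = 1 + 0 + 1 + 1 + 1 + 1 + 1 + 1 = 7 ≡ 1 (mod 2).
s = (1, 0, 0, 1)^T — this equals column 9 of H (binary 1001), so error is at position 9.
Correct: flip bit 9 of r = 100111101111111 to get c = 100111100111111.


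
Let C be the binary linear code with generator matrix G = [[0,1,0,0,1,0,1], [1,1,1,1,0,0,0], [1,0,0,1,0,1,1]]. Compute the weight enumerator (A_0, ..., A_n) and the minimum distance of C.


Weight distribution: A_0 = 1, A_3 = 2, A_4 = 3, A_5 = 2. Minimum distance d = 3.

Enumerate all 2^3 = 8 messages m ∈ F_2^3.
For each, compute codeword c = mG in F_2^7, then tally its weight.
  m = 000 → c = 0000000, weight = 0.
  m = 100 → c = 0100101, weight = 3.
  m = 010 → c = 1111000, weight = 4.
  m = 110 → c = 1011101, weight = 5.
  m = 001 → c = 1001011, weight = 4.
  m = 101 → c = 1101110, weight = 5.
  m = 011 → c = 0110011, weight = 4.
  m = 111 → c = 0010110, weight = 3.
Tally weights:
  weight 0: 1 codewords.
  weight 3: 2 codewords.
  weight 4: 3 codewords.
  weight 5: 2 codewords.
Minimum distance d = smallest w > 0 with A_w > 0 = 3.
Sanity: Σ A_w = 8 = 2^3 = 8 ✓.


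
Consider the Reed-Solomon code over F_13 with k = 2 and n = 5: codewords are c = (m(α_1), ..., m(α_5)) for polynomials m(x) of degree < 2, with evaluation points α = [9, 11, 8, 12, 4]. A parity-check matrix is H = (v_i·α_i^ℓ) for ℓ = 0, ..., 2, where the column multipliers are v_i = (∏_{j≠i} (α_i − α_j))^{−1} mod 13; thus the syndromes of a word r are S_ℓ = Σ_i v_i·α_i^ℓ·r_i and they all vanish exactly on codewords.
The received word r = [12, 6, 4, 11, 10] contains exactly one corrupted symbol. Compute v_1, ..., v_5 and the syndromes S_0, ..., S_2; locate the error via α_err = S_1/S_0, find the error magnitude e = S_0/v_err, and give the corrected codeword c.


S = (4, 10, 12), error at position 1, error magnitude e = 3, c = [9, 6, 4, 11, 10].

Step 1: column multipliers v_i = (∏_{j≠i}(α_i − α_j))^{−1} mod 13.
  i = 1 (α = 9): (9−11)(9−8)(9−12)(9−4) = (−2)·1·(−3)·5 = 30 ≡ 4, so v_1 = 4^{−1} = 10 (mod 13).
  i = 2 (α = 11): (11−9)(11−8)(11−12)(11−4) = 2·3·(−1)·7 = −42 ≡ 10, so v_2 = 10^{−1} = 4 (mod 13).
  i = 3 (α = 8): (8−9)(8−11)(8−12)(8−4) = (−1)·(−3)·(−4)·4 = −48 ≡ 4, so v_3 = 4^{−1} = 10 (mod 13).
  i = 4 (α = 12): (12−9)(12−11)(12−8)(12−4) = 3·1·4·8 = 96 ≡ 5, so v_4 = 5^{−1} = 8 (mod 13).
  i = 5 (α = 4): (4−9)(4−11)(4−8)(4−12) = (−5)·(−7)·(−4)·(−8) = 1120 ≡ 2, so v_5 = 2^{−1} = 7 (mod 13).
  v = [10, 4, 10, 8, 7].
Step 2: syndromes of r = [12, 6, 4, 11, 10] (all sums mod 13).
  S_0 = Σ v_i r_i = 10·12 + 4·6 + 10·4 + 8·11 + 7·10 = 342 ≡ 4.
  S_1 = Σ v_i α_i r_i = 10·9·12 + 4·11·6 + 10·8·4 + 8·12·11 + 7·4·10 = 3000 ≡ 10.
  α_i^2 mod 13 = [3, 4, 12, 1, 3].
  S_2 = Σ v_i α_i^2 r_i = 10·3·12 + 4·4·6 + 10·12·4 + 8·1·11 + 7·3·10 = 1234 ≡ 12.
  S = (4, 10, 12) ≠ 0, so r is not a codeword (an error is present).
Step 3: locate the error. For a single error e at position i, S_ℓ = v_i·e·α_i^ℓ, so α_err = S_1/S_0.
  S_0^{−1} = 4^{−1} = 10 (mod 13), so α_err = 10·10 = 100 ≡ 9 = α_1. Error position i = 1.
  Consistency check: S_2/S_1 = 12·4 = 48 ≡ 9 = α_err ✓ (single-error assumption holds).
Step 4: error magnitude e = S_0/v_1 = S_0·∏_{j≠1}(α_1 − α_j) = 4·4 = 16 ≡ 3 (mod 13).
Step 5: correct position 1: c_1 = r_1 − e = 12 − 3 ≡ 9 (mod 13). Hence c = [9, 6, 4, 11, 10].
  Check: interpolating c through the α_i gives m(x) = 3 + 5·x (degree < 2) with m(α_i) = c_i for every i, so c is indeed a codeword.
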